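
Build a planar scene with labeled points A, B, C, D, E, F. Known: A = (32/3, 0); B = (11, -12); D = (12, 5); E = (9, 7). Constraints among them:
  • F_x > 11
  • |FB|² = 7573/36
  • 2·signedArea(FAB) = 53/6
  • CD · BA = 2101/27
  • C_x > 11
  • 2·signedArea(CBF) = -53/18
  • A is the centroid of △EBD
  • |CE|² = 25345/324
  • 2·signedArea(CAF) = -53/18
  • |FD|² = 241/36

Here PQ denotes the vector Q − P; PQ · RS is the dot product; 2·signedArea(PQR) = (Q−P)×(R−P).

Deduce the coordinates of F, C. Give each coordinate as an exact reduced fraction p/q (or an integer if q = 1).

C = (103/9, -3/2)
F = (34/3, 5/2)

1. C_x = 103/9  [line 1/3·x + -12·y + -589/27 = 0 ∩ |CE|² = 25345/324]
2. C_y = -3/2  [line 1/3·x + -12·y + -589/27 = 0 ∩ |CE|² = 25345/324]
   → C = (103/9, -3/2)
3. F_x = 34/3  [2·signedArea(FAB) = 53/6 ∩ 2·signedArea(CBF) = -53/18]
4. F_y = 5/2  [2·signedArea(FAB) = 53/6 ∩ 2·signedArea(CBF) = -53/18]
   → F = (34/3, 5/2)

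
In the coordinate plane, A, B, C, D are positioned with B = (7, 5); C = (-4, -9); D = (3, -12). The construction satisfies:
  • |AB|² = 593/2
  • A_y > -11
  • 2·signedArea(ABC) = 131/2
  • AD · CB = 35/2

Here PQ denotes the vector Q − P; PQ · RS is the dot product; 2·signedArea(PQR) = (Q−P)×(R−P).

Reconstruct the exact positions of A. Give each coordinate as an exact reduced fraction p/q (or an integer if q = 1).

A = (-1/2, -21/2)

1. A_x = -1/2  [2·signedArea(ABC) = 131/2 ∩ AD · CB = 35/2]
2. A_y = -21/2  [2·signedArea(ABC) = 131/2 ∩ AD · CB = 35/2]
   → A = (-1/2, -21/2)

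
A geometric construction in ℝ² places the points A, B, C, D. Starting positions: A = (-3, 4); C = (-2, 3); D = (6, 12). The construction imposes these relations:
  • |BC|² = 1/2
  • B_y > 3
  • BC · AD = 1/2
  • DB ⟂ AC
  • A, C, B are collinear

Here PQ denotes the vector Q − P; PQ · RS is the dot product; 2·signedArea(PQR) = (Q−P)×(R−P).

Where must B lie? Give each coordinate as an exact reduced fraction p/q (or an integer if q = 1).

B = (-5/2, 7/2)

1. B_x = -5/2  [A, C, B are collinear ∩ DB ⟂ AC]
2. B_y = 7/2  [A, C, B are collinear ∩ DB ⟂ AC]
   → B = (-5/2, 7/2)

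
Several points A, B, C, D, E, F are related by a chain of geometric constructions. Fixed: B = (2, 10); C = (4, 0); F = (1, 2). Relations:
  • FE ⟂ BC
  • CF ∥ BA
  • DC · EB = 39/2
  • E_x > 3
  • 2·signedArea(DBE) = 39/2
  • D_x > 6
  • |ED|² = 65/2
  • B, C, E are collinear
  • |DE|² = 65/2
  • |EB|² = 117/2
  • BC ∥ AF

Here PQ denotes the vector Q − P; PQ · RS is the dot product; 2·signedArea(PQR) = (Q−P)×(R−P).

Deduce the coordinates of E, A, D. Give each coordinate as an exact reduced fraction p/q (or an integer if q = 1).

1. E_x = 7/2  [B, C, E are collinear ∩ FE ⟂ BC]
2. E_y = 5/2  [B, C, E are collinear ∩ FE ⟂ BC]
   → E = (7/2, 5/2)
3. A_x = -1  [BC ∥ AF ∩ CF ∥ BA]
4. A_y = 12  [BC ∥ AF ∩ CF ∥ BA]
   → A = (-1, 12)
5. D_x = 7  [2·signedArea(DBE) = 39/2 ∩ DC · EB = 39/2]
6. D_y = -2  [2·signedArea(DBE) = 39/2 ∩ DC · EB = 39/2]
   → D = (7, -2)

A = (-1, 12)
D = (7, -2)
E = (7/2, 5/2)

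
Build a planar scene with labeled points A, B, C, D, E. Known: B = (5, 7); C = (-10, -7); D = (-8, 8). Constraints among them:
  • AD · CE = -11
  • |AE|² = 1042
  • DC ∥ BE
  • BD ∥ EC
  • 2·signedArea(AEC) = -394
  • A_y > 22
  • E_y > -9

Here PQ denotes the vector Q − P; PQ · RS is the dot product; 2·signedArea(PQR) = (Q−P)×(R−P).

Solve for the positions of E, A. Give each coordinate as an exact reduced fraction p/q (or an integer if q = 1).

A = (-6, 23)
E = (3, -8)

1. E_x = 3  [BD ∥ EC ∩ DC ∥ BE]
2. E_y = -8  [BD ∥ EC ∩ DC ∥ BE]
   → E = (3, -8)
3. A_x = -6  [AD · CE = -11 ∩ 2·signedArea(AEC) = -394]
4. A_y = 23  [AD · CE = -11 ∩ 2·signedArea(AEC) = -394]
   → A = (-6, 23)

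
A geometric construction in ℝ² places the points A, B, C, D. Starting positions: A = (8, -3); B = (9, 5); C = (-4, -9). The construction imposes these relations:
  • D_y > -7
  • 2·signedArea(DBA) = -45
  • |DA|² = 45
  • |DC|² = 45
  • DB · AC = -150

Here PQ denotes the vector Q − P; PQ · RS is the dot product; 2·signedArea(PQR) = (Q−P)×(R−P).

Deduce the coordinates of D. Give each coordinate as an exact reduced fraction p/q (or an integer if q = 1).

1. D_x = 2  [2·signedArea(DBA) = -45 ∩ DB · AC = -150]
2. D_y = -6  [2·signedArea(DBA) = -45 ∩ DB · AC = -150]
   → D = (2, -6)

D = (2, -6)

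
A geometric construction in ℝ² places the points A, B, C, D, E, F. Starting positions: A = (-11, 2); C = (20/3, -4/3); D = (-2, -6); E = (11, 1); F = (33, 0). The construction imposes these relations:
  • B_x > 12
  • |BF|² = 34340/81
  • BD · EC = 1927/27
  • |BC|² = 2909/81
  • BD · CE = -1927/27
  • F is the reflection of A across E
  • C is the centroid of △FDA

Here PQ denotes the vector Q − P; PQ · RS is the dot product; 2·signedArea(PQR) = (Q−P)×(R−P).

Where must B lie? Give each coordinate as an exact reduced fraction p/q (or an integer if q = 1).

B = (113/9, -22/9)

1. B_x = 113/9  [line -13/3·x + -7/3·y + 1315/27 = 0 ∩ |BC|² = 2909/81]
2. B_y = -22/9  [line -13/3·x + -7/3·y + 1315/27 = 0 ∩ |BC|² = 2909/81]
   → B = (113/9, -22/9)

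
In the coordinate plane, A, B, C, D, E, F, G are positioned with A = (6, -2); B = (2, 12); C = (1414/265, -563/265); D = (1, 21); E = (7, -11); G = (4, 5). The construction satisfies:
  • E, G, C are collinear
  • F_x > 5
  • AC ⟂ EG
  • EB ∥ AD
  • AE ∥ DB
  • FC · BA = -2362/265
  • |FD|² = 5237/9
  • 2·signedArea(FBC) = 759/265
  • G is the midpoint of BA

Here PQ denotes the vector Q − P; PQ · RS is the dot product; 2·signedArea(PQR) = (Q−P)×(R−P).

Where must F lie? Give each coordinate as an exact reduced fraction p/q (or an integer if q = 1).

F = (17/3, -8/3)

1. F_x = 17/3  [2·signedArea(FBC) = 759/265 ∩ FC · BA = -2362/265]
2. F_y = -8/3  [2·signedArea(FBC) = 759/265 ∩ FC · BA = -2362/265]
   → F = (17/3, -8/3)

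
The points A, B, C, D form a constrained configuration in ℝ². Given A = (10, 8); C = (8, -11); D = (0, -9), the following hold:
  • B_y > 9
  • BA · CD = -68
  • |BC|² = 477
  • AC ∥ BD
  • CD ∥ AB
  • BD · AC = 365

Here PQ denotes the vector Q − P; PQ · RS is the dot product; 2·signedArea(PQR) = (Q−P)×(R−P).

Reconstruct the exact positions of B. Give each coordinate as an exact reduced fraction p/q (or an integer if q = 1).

B = (2, 10)

1. B_x = 2  [AC ∥ BD ∩ CD ∥ AB]
2. B_y = 10  [AC ∥ BD ∩ CD ∥ AB]
   → B = (2, 10)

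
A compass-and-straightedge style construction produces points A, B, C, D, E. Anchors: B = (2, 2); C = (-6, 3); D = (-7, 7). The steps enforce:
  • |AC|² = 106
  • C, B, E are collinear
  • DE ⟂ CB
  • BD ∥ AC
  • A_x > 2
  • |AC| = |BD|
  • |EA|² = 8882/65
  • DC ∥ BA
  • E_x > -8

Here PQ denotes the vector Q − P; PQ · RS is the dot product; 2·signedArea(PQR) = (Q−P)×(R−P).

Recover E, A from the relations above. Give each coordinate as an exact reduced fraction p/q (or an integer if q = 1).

A = (3, -2)
E = (-486/65, 207/65)

1. E_x = -486/65  [C, B, E are collinear ∩ DE ⟂ CB]
2. E_y = 207/65  [C, B, E are collinear ∩ DE ⟂ CB]
   → E = (-486/65, 207/65)
3. A_x = 3  [BD ∥ AC ∩ DC ∥ BA]
4. A_y = -2  [BD ∥ AC ∩ DC ∥ BA]
   → A = (3, -2)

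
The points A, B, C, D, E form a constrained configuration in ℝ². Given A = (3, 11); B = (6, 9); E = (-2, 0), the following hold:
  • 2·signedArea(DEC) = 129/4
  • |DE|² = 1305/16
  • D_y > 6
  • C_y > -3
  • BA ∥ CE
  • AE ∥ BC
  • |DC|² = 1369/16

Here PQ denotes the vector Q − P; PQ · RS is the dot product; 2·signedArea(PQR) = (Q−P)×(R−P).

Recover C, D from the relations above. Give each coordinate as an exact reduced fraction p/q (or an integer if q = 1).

1. C_x = 1  [BA ∥ CE ∩ AE ∥ BC]
2. C_y = -2  [BA ∥ CE ∩ AE ∥ BC]
   → C = (1, -2)
3. D_x = 4  [line 2·x + 3·y + -113/4 = 0 ∩ |DC|² = 1369/16]
4. D_y = 27/4  [line 2·x + 3·y + -113/4 = 0 ∩ |DC|² = 1369/16]
   → D = (4, 27/4)

C = (1, -2)
D = (4, 27/4)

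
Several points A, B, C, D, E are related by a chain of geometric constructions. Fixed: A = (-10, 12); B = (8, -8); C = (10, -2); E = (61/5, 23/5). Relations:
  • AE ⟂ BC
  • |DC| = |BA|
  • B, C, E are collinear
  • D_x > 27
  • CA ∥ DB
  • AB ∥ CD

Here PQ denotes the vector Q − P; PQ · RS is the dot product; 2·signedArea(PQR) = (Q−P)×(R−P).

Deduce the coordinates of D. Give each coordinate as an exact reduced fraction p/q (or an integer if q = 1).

D = (28, -22)

1. D_x = 28  [CA ∥ DB ∩ AB ∥ CD]
2. D_y = -22  [CA ∥ DB ∩ AB ∥ CD]
   → D = (28, -22)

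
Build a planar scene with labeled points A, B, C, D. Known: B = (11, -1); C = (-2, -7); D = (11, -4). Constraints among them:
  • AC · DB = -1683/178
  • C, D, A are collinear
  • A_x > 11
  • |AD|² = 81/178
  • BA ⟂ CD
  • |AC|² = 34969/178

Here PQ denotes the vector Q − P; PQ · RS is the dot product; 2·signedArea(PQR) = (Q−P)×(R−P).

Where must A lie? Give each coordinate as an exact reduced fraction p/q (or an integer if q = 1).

1. A_x = 2075/178  [C, D, A are collinear ∩ BA ⟂ CD]
2. A_y = -685/178  [C, D, A are collinear ∩ BA ⟂ CD]
   → A = (2075/178, -685/178)

A = (2075/178, -685/178)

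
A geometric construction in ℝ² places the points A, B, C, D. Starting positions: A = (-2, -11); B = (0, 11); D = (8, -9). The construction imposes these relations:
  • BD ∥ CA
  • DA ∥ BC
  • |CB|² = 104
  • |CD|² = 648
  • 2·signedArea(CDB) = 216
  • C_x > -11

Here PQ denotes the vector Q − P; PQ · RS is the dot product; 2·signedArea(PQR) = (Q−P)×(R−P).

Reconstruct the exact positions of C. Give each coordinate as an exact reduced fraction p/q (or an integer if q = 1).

C = (-10, 9)

1. C_x = -10  [BD ∥ CA ∩ DA ∥ BC]
2. C_y = 9  [BD ∥ CA ∩ DA ∥ BC]
   → C = (-10, 9)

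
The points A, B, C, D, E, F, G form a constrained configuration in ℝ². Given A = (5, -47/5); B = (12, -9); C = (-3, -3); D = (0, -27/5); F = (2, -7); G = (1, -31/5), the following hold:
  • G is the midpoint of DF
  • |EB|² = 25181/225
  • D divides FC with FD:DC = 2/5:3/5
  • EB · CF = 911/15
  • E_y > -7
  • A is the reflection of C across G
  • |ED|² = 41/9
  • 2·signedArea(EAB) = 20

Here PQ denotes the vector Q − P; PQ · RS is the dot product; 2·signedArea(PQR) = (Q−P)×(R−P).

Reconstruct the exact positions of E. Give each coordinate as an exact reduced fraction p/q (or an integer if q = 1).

E = (5/3, -101/15)

1. E_x = 5/3  [2·signedArea(EAB) = 20 ∩ EB · CF = 911/15]
2. E_y = -101/15  [2·signedArea(EAB) = 20 ∩ EB · CF = 911/15]
   → E = (5/3, -101/15)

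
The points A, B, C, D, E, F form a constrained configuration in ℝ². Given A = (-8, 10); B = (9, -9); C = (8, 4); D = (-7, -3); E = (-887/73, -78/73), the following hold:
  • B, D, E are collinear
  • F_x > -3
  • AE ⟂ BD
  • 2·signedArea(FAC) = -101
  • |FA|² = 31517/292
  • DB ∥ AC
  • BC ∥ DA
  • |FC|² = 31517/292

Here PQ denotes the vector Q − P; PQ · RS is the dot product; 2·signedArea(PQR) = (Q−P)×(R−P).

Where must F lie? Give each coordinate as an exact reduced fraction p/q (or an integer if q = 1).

1. F_x = -303/146  [line 6·x + 16·y + -11 = 0 ∩ |FA|² = 31517/292]
2. F_y = 107/73  [line 6·x + 16·y + -11 = 0 ∩ |FA|² = 31517/292]
   → F = (-303/146, 107/73)

F = (-303/146, 107/73)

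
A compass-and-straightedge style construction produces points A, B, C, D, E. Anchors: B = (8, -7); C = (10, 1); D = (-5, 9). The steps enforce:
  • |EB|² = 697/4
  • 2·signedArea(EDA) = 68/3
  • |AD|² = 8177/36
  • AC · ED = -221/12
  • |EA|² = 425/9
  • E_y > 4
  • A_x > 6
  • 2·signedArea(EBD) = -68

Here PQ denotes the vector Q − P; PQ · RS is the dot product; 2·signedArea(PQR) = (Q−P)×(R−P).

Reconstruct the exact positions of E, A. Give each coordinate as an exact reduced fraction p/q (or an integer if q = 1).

1. E_x = 5/2  [line -16·x + -13·y + 105 = 0 ∩ |EB|² = 697/4]
2. E_y = 5  [line -16·x + -13·y + 105 = 0 ∩ |EB|² = 697/4]
   → E = (5/2, 5)
3. A_x = 41/6  [AC · ED = -221/12 ∩ 2·signedArea(EDA) = 68/3]
4. A_y = -1/3  [AC · ED = -221/12 ∩ 2·signedArea(EDA) = 68/3]
   → A = (41/6, -1/3)

A = (41/6, -1/3)
E = (5/2, 5)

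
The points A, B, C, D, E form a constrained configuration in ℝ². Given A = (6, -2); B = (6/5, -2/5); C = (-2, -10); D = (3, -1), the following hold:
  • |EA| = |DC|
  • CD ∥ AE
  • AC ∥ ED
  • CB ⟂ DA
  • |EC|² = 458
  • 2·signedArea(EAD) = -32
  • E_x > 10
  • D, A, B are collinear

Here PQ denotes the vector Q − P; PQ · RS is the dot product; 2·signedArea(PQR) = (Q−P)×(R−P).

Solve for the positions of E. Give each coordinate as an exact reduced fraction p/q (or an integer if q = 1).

E = (11, 7)

1. E_x = 11  [AC ∥ ED ∩ CD ∥ AE]
2. E_y = 7  [AC ∥ ED ∩ CD ∥ AE]
   → E = (11, 7)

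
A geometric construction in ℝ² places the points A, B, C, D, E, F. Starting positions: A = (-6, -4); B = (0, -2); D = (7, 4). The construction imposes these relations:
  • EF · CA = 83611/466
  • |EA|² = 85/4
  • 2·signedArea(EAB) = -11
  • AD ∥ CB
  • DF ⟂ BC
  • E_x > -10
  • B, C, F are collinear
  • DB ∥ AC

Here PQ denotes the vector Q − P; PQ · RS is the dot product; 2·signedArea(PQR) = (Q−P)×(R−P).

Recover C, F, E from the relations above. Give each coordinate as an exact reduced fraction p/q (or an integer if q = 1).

C = (-13, -10)
E = (-19/2, -7)
F = (1807/233, 646/233)

1. C_x = -13  [AD ∥ CB ∩ DB ∥ AC]
2. C_y = -10  [AD ∥ CB ∩ DB ∥ AC]
   → C = (-13, -10)
3. F_x = 1807/233  [B, C, F are collinear ∩ DF ⟂ BC]
4. F_y = 646/233  [B, C, F are collinear ∩ DF ⟂ BC]
   → F = (1807/233, 646/233)
5. E_x = -19/2  [2·signedArea(EAB) = -11 ∩ EF · CA = 83611/466]
6. E_y = -7  [2·signedArea(EAB) = -11 ∩ EF · CA = 83611/466]
   → E = (-19/2, -7)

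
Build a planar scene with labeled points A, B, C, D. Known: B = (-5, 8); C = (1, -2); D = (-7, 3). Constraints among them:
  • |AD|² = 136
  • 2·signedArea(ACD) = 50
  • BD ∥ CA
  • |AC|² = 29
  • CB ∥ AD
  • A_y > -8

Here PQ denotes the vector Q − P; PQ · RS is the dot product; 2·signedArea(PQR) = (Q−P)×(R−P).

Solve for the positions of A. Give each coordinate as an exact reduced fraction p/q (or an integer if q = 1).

1. A_x = -1  [CB ∥ AD ∩ BD ∥ CA]
2. A_y = -7  [CB ∥ AD ∩ BD ∥ CA]
   → A = (-1, -7)

A = (-1, -7)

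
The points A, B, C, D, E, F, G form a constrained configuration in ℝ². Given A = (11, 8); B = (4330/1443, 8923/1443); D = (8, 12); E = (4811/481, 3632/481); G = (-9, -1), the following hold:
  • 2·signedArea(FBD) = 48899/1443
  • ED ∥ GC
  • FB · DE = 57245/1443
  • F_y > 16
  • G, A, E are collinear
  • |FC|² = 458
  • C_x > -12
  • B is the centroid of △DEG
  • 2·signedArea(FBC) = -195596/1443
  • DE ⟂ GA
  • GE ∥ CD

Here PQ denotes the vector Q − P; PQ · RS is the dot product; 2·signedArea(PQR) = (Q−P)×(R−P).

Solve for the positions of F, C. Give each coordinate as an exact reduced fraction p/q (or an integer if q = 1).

C = (-5292/481, 1659/481)
F = (2885/481, 7912/481)

1. F_x = 2885/481  [2·signedArea(FBD) = 48899/1443 ∩ FB · DE = 57245/1443]
2. F_y = 7912/481  [2·signedArea(FBD) = 48899/1443 ∩ FB · DE = 57245/1443]
   → F = (2885/481, 7912/481)
3. C_x = -5292/481  [2·signedArea(FBC) = -195596/1443 ∩ GE ∥ CD]
4. C_y = 1659/481  [2·signedArea(FBC) = -195596/1443 ∩ GE ∥ CD]
   → C = (-5292/481, 1659/481)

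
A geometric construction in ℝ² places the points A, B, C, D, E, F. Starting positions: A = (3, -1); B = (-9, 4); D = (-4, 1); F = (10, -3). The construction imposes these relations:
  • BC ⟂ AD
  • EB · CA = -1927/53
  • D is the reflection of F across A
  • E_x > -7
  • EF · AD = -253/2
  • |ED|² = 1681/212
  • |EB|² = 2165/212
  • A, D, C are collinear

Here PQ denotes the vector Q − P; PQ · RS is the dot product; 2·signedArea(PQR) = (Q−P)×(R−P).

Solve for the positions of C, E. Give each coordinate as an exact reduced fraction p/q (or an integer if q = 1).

1. C_x = -499/53  [A, D, C are collinear ∩ BC ⟂ AD]
2. C_y = 135/53  [A, D, C are collinear ∩ BC ⟂ AD]
   → C = (-499/53, 135/53)
3. E_x = -711/106  [line -658/53·x + 188/53·y + -4747/53 = 0 ∩ |ED|² = 1681/212]
4. E_y = 94/53  [line -658/53·x + 188/53·y + -4747/53 = 0 ∩ |ED|² = 1681/212]
   → E = (-711/106, 94/53)

C = (-499/53, 135/53)
E = (-711/106, 94/53)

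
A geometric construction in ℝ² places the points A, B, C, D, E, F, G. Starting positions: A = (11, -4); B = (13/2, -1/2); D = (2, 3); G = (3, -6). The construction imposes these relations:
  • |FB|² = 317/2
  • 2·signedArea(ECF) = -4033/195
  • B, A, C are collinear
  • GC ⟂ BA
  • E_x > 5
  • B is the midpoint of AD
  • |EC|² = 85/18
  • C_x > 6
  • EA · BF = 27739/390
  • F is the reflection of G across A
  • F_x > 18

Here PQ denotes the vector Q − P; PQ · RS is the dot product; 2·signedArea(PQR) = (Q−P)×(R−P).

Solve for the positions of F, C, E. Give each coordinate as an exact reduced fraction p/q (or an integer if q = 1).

1. F_x = 19  [F is the reflection of G across A]
2. F_y = -2  [F is the reflection of G across A]
   → F = (19, -2)
3. C_x = 454/65  [B, A, C are collinear ∩ GC ⟂ BA]
4. C_y = -57/65  [B, A, C are collinear ∩ GC ⟂ BA]
   → C = (454/65, -57/65)
5. E_x = 2143/390  [2·signedArea(ECF) = -4033/195 ∩ EA · BF = 27739/390]
6. E_y = -959/390  [2·signedArea(ECF) = -4033/195 ∩ EA · BF = 27739/390]
   → E = (2143/390, -959/390)

C = (454/65, -57/65)
E = (2143/390, -959/390)
F = (19, -2)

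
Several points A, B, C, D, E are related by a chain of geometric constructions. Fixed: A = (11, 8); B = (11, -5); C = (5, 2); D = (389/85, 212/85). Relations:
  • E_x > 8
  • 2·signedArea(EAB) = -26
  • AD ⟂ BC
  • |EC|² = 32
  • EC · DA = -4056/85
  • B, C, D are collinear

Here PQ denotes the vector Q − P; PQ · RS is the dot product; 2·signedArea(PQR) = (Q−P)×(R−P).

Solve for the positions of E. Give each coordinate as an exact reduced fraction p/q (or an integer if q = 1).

1. E_x = 9  [2·signedArea(EAB) = -26 ∩ EC · DA = -4056/85]
2. E_y = 6  [2·signedArea(EAB) = -26 ∩ EC · DA = -4056/85]
   → E = (9, 6)

E = (9, 6)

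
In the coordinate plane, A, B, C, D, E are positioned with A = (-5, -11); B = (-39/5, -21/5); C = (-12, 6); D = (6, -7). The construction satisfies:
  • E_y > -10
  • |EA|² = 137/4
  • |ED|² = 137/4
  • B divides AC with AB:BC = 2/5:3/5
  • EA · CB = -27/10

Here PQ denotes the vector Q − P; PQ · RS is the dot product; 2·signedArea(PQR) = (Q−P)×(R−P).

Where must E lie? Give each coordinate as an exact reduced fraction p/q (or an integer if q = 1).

E = (1/2, -9)

1. E_x = 1/2  [line -21/5·x + 51/5·y + 939/10 = 0 ∩ |EA|² = 137/4]
2. E_y = -9  [line -21/5·x + 51/5·y + 939/10 = 0 ∩ |EA|² = 137/4]
   → E = (1/2, -9)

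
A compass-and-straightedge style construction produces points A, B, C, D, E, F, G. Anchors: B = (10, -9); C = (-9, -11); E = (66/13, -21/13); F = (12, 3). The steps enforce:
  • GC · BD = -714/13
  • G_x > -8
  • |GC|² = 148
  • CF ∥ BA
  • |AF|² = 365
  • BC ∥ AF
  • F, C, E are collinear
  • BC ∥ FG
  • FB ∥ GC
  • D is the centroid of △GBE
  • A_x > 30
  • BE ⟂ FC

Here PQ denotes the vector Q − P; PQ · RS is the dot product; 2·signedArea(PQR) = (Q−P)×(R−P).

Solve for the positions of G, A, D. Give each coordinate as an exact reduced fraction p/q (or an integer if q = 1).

1. G_x = -7  [FB ∥ GC ∩ BC ∥ FG]
2. G_y = 1  [FB ∥ GC ∩ BC ∥ FG]
   → G = (-7, 1)
3. A_x = 31  [BC ∥ AF ∩ CF ∥ BA]
4. A_y = 5  [BC ∥ AF ∩ CF ∥ BA]
   → A = (31, 5)
5. D_x = 35/13  [D is the centroid of △GBE]
6. D_y = -125/39  [D is the centroid of △GBE]
   → D = (35/13, -125/39)

A = (31, 5)
D = (35/13, -125/39)
G = (-7, 1)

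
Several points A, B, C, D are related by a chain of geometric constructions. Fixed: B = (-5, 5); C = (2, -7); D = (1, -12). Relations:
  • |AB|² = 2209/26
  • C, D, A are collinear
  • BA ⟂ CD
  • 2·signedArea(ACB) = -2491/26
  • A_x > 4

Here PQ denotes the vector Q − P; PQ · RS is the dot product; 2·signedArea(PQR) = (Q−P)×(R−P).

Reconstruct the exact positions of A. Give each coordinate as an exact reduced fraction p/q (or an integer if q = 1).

A = (105/26, 83/26)

1. A_x = 105/26  [C, D, A are collinear ∩ BA ⟂ CD]
2. A_y = 83/26  [C, D, A are collinear ∩ BA ⟂ CD]
   → A = (105/26, 83/26)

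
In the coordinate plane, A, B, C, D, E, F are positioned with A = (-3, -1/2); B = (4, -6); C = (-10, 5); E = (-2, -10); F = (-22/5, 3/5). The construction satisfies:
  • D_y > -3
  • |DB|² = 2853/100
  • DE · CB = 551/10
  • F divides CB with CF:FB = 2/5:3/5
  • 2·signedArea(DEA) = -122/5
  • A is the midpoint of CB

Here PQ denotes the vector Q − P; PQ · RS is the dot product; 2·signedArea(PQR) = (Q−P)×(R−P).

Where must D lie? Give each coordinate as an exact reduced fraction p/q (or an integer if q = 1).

1. D_x = -1/5  [DE · CB = 551/10 ∩ 2·signedArea(DEA) = -122/5]
2. D_y = -27/10  [DE · CB = 551/10 ∩ 2·signedArea(DEA) = -122/5]
   → D = (-1/5, -27/10)

D = (-1/5, -27/10)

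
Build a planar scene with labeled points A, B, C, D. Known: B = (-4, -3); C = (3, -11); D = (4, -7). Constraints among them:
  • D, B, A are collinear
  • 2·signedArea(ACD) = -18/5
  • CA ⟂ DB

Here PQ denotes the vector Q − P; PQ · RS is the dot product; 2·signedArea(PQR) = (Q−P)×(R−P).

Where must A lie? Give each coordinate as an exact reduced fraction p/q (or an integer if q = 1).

A = (24/5, -37/5)

1. A_x = 24/5  [D, B, A are collinear ∩ CA ⟂ DB]
2. A_y = -37/5  [D, B, A are collinear ∩ CA ⟂ DB]
   → A = (24/5, -37/5)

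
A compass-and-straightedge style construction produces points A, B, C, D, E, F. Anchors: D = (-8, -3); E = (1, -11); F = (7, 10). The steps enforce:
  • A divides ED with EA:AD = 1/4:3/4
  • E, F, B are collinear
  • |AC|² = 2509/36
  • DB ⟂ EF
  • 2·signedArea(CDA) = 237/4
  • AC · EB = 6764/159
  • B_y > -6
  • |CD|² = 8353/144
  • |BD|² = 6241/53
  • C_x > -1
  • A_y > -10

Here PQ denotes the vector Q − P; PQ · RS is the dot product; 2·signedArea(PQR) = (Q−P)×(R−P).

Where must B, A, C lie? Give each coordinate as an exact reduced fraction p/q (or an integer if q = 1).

A = (-5/4, -9)
B = (129/53, -317/53)
C = (-3/4, -2/3)

1. B_x = 129/53  [E, F, B are collinear ∩ DB ⟂ EF]
2. B_y = -317/53  [E, F, B are collinear ∩ DB ⟂ EF]
   → B = (129/53, -317/53)
3. A_x = -5/4  [A divides ED with EA:AD = 1/4:3/4]
4. A_y = -9  [A divides ED with EA:AD = 1/4:3/4]
   → A = (-5/4, -9)
5. C_x = -3/4  [2·signedArea(CDA) = 237/4 ∩ AC · EB = 6764/159]
6. C_y = -2/3  [2·signedArea(CDA) = 237/4 ∩ AC · EB = 6764/159]
   → C = (-3/4, -2/3)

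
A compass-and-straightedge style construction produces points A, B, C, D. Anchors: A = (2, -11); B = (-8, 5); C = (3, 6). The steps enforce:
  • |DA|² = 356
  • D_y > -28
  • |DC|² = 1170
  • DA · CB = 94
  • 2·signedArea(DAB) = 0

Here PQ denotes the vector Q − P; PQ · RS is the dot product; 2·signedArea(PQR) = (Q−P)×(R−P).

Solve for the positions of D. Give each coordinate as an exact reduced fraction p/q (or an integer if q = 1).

D = (12, -27)

1. D_x = 12  [2·signedArea(DAB) = 0 ∩ DA · CB = 94]
2. D_y = -27  [2·signedArea(DAB) = 0 ∩ DA · CB = 94]
   → D = (12, -27)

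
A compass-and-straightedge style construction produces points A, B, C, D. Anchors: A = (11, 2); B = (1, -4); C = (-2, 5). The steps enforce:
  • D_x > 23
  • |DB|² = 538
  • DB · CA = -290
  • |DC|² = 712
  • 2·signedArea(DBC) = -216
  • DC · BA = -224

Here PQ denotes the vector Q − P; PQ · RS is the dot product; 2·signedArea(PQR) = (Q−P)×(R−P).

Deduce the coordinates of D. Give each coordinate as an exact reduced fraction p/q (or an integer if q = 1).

D = (24, -1)

1. D_x = 24  [DB · CA = -290 ∩ DC · BA = -224]
2. D_y = -1  [DB · CA = -290 ∩ DC · BA = -224]
   → D = (24, -1)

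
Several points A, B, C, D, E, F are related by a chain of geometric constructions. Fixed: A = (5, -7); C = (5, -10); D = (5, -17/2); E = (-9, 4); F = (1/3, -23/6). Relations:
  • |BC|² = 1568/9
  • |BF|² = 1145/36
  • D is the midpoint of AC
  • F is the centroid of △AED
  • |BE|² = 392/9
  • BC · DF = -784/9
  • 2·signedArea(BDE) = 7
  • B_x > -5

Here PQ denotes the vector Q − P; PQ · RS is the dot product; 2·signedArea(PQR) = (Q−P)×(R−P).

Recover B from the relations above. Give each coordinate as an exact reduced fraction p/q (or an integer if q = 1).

1. B_x = -13/3  [2·signedArea(BDE) = 7 ∩ BC · DF = -784/9]
2. B_y = -2/3  [2·signedArea(BDE) = 7 ∩ BC · DF = -784/9]
   → B = (-13/3, -2/3)

B = (-13/3, -2/3)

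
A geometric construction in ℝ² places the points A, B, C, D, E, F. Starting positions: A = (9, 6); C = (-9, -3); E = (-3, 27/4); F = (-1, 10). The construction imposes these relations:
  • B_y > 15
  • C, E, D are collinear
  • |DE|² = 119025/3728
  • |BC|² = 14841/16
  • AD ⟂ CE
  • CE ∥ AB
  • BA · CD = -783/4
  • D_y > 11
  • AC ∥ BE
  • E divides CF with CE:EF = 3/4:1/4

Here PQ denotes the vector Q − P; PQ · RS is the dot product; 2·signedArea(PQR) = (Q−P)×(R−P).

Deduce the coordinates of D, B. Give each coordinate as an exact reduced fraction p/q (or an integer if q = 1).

B = (15, 63/4)
D = (-9/233, 2694/233)

1. D_x = -9/233  [C, E, D are collinear ∩ AD ⟂ CE]
2. D_y = 2694/233  [C, E, D are collinear ∩ AD ⟂ CE]
   → D = (-9/233, 2694/233)
3. B_x = 15  [AC ∥ BE ∩ CE ∥ AB]
4. B_y = 63/4  [AC ∥ BE ∩ CE ∥ AB]
   → B = (15, 63/4)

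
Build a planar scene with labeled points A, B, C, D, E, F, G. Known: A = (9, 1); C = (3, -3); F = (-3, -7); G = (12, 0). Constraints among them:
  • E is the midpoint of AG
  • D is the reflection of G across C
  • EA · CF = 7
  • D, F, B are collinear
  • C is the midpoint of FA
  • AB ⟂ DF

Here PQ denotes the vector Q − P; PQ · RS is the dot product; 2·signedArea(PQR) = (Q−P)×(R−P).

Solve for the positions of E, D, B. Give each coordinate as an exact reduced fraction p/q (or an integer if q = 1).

1. E_x = 21/2  [E is the midpoint of AG]
2. E_y = 1/2  [E is the midpoint of AG]
   → E = (21/2, 1/2)
3. D_x = -6  [D is the reflection of G across C]
4. D_y = -6  [D is the reflection of G across C]
   → D = (-6, -6)
5. B_x = 27/5  [D, F, B are collinear ∩ AB ⟂ DF]
6. B_y = -49/5  [D, F, B are collinear ∩ AB ⟂ DF]
   → B = (27/5, -49/5)

B = (27/5, -49/5)
D = (-6, -6)
E = (21/2, 1/2)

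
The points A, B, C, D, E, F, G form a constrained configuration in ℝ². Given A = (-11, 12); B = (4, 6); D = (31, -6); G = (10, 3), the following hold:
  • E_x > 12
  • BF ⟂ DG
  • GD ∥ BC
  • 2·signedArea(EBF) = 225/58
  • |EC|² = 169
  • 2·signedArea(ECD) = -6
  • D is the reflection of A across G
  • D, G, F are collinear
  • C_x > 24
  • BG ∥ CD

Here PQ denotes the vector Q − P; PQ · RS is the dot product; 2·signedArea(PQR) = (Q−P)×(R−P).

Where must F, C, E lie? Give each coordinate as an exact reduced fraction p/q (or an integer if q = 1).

1. F_x = 223/58  [D, G, F are collinear ∩ BF ⟂ DG]
2. F_y = 327/58  [D, G, F are collinear ∩ BF ⟂ DG]
   → F = (223/58, 327/58)
3. C_x = 25  [BG ∥ CD ∩ GD ∥ BC]
4. C_y = -3  [BG ∥ CD ∩ GD ∥ BC]
   → C = (25, -3)
5. E_x = 13  [2·signedArea(EBF) = 225/58 ∩ 2·signedArea(ECD) = -6]
6. E_y = 2  [2·signedArea(EBF) = 225/58 ∩ 2·signedArea(ECD) = -6]
   → E = (13, 2)

C = (25, -3)
E = (13, 2)
F = (223/58, 327/58)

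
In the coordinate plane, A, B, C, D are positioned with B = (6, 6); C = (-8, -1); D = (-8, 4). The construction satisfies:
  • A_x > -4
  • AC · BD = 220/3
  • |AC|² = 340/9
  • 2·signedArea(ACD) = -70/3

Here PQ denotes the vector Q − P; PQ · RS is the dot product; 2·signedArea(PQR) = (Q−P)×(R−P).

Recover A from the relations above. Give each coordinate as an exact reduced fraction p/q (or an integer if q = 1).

A = (-10/3, 3)

1. A_x = -10/3  [2·signedArea(ACD) = -70/3 ∩ AC · BD = 220/3]
2. A_y = 3  [2·signedArea(ACD) = -70/3 ∩ AC · BD = 220/3]
   → A = (-10/3, 3)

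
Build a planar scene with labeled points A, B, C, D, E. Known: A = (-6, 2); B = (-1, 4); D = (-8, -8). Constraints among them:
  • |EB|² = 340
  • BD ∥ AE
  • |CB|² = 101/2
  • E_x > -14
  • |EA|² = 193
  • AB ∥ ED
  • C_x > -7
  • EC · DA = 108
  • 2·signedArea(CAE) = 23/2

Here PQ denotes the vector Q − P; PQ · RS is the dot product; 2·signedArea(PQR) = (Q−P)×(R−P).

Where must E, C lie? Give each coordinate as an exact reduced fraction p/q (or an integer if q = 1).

C = (-13/2, -1/2)
E = (-13, -10)

1. E_x = -13  [AB ∥ ED ∩ BD ∥ AE]
2. E_y = -10  [AB ∥ ED ∩ BD ∥ AE]
   → E = (-13, -10)
3. C_x = -13/2  [2·signedArea(CAE) = 23/2 ∩ EC · DA = 108]
4. C_y = -1/2  [2·signedArea(CAE) = 23/2 ∩ EC · DA = 108]
   → C = (-13/2, -1/2)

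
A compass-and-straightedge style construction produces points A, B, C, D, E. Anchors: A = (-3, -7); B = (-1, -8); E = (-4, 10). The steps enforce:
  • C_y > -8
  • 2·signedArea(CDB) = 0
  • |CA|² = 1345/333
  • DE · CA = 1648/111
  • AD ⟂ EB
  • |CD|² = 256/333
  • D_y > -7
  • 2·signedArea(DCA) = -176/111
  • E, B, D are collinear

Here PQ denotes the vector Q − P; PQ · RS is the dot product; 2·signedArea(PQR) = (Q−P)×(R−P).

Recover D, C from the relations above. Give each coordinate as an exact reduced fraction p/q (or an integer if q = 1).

C = (-119/111, -280/37)
D = (-45/37, -248/37)

1. D_x = -45/37  [E, B, D are collinear ∩ AD ⟂ EB]
2. D_y = -248/37  [E, B, D are collinear ∩ AD ⟂ EB]
   → D = (-45/37, -248/37)
3. C_x = -119/111  [2·signedArea(CDB) = 0 ∩ DE · CA = 1648/111]
4. C_y = -280/37  [2·signedArea(CDB) = 0 ∩ DE · CA = 1648/111]
   → C = (-119/111, -280/37)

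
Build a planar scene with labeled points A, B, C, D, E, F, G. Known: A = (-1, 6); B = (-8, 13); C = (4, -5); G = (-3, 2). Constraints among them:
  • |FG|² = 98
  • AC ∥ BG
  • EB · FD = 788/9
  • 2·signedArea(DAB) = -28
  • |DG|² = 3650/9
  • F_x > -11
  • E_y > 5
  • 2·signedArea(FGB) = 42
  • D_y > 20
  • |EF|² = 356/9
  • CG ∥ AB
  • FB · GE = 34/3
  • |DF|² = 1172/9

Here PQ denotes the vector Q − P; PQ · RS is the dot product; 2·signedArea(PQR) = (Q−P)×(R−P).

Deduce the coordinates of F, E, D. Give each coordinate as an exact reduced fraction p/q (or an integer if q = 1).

D = (-34/3, 61/3)
E = (-14/3, 17/3)
F = (-10, 9)

1. D_x = -34/3  [line -7·x + -7·y + 63 = 0 ∩ |DG|² = 3650/9]
2. D_y = 61/3  [line -7·x + -7·y + 63 = 0 ∩ |DG|² = 3650/9]
   → D = (-34/3, 61/3)
3. F_x = -10  [line -11·x + -5·y + -65 = 0 ∩ |DF|² = 1172/9]
4. F_y = 9  [line -11·x + -5·y + -65 = 0 ∩ |DF|² = 1172/9]
   → F = (-10, 9)
5. E_x = -14/3  [FB · GE = 34/3 ∩ EB · FD = 788/9]
6. E_y = 17/3  [FB · GE = 34/3 ∩ EB · FD = 788/9]
   → E = (-14/3, 17/3)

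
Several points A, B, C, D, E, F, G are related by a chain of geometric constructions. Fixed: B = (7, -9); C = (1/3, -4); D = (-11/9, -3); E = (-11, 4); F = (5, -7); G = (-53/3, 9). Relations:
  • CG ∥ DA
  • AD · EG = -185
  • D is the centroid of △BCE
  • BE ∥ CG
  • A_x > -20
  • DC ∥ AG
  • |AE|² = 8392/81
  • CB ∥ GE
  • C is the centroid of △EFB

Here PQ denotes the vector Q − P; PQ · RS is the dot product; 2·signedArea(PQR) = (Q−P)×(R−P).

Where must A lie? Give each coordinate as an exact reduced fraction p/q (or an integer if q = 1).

1. A_x = -173/9  [DC ∥ AG ∩ CG ∥ DA]
2. A_y = 10  [DC ∥ AG ∩ CG ∥ DA]
   → A = (-173/9, 10)

A = (-173/9, 10)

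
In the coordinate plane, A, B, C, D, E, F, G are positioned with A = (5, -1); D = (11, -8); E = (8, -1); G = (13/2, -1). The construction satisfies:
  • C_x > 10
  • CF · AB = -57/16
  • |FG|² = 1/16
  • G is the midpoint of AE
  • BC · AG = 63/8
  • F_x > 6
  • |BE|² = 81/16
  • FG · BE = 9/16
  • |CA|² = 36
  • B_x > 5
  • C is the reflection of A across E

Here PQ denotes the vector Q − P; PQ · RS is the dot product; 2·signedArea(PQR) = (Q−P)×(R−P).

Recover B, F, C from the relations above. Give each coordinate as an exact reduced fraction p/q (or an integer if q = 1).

B = (23/4, -1)
C = (11, -1)
F = (25/4, -1)

1. C_x = 11  [C is the reflection of A across E]
2. C_y = -1  [C is the reflection of A across E]
   → C = (11, -1)
3. B_x = 23/4  [BC · AG = 63/8]
4. B_y = -1  [|BE|² = 81/16]
   → B = (23/4, -1)
5. F_x = 25/4  [FG · BE = 9/16]
6. F_y = -1  [|FG|² = 1/16]
   → F = (25/4, -1)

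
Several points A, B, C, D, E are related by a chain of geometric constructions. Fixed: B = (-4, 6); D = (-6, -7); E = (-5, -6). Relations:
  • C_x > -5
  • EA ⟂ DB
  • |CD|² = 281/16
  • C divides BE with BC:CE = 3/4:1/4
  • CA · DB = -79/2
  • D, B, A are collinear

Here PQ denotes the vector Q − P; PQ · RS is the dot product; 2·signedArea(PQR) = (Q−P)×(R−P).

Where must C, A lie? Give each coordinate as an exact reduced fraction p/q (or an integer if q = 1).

A = (-1008/173, -1016/173)
C = (-19/4, -3)

1. C_x = -19/4  [C divides BE with BC:CE = 3/4:1/4]
2. C_y = -3  [C divides BE with BC:CE = 3/4:1/4]
   → C = (-19/4, -3)
3. A_x = -1008/173  [D, B, A are collinear ∩ EA ⟂ DB]
4. A_y = -1016/173  [D, B, A are collinear ∩ EA ⟂ DB]
   → A = (-1008/173, -1016/173)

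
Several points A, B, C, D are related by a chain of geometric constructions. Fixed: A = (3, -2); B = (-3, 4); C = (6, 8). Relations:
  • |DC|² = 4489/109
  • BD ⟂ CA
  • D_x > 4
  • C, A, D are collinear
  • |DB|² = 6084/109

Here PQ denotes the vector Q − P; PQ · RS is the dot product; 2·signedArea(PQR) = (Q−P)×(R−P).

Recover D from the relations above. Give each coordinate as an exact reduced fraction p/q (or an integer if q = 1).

D = (453/109, 202/109)

1. D_x = 453/109  [C, A, D are collinear ∩ BD ⟂ CA]
2. D_y = 202/109  [C, A, D are collinear ∩ BD ⟂ CA]
   → D = (453/109, 202/109)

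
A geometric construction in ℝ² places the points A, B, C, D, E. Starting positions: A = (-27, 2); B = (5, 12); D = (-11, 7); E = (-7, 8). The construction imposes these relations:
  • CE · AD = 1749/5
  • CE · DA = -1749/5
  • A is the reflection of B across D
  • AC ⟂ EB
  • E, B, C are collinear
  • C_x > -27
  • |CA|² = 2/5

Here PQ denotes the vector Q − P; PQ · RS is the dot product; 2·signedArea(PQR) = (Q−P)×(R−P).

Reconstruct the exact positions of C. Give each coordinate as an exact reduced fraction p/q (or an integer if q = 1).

C = (-134/5, 7/5)

1. C_x = -134/5  [E, B, C are collinear ∩ AC ⟂ EB]
2. C_y = 7/5  [E, B, C are collinear ∩ AC ⟂ EB]
   → C = (-134/5, 7/5)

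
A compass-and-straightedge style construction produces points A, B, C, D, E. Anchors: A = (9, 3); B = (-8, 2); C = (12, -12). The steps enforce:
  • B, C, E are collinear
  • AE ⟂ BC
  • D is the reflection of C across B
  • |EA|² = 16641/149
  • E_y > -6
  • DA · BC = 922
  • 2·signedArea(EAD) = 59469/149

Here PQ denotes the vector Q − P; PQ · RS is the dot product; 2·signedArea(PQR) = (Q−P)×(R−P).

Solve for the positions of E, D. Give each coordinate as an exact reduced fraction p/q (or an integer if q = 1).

D = (-28, 16)
E = (438/149, -843/149)

1. E_x = 438/149  [B, C, E are collinear ∩ AE ⟂ BC]
2. E_y = -843/149  [B, C, E are collinear ∩ AE ⟂ BC]
   → E = (438/149, -843/149)
3. D_x = -28  [D is the reflection of C across B]
4. D_y = 16  [D is the reflection of C across B]
   → D = (-28, 16)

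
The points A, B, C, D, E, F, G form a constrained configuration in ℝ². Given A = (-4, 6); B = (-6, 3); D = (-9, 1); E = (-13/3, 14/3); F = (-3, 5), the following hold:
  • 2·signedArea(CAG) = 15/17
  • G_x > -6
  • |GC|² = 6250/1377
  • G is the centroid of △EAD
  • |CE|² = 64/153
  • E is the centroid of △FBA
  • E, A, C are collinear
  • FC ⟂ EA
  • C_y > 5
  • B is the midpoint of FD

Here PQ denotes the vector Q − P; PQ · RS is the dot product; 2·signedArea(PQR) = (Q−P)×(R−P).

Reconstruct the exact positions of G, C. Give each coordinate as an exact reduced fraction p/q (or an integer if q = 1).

1. G_x = -52/9  [G is the centroid of △EAD]
2. G_y = 35/9  [G is the centroid of △EAD]
   → G = (-52/9, 35/9)
3. C_x = -71/17  [E, A, C are collinear ∩ FC ⟂ EA]
4. C_y = 90/17  [E, A, C are collinear ∩ FC ⟂ EA]
   → C = (-71/17, 90/17)

C = (-71/17, 90/17)
G = (-52/9, 35/9)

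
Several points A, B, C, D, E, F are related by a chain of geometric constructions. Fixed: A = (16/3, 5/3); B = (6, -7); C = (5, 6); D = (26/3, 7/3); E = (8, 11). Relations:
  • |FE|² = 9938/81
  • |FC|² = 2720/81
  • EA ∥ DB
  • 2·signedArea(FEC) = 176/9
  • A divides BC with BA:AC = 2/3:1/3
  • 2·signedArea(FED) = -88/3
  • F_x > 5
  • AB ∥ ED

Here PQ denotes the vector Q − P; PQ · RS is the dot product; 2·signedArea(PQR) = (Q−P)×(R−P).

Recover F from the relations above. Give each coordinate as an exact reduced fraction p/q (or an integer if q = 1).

F = (49/9, 2/9)

1. F_x = 49/9  [2·signedArea(FEC) = 176/9 ∩ 2·signedArea(FED) = -88/3]
2. F_y = 2/9  [2·signedArea(FEC) = 176/9 ∩ 2·signedArea(FED) = -88/3]
   → F = (49/9, 2/9)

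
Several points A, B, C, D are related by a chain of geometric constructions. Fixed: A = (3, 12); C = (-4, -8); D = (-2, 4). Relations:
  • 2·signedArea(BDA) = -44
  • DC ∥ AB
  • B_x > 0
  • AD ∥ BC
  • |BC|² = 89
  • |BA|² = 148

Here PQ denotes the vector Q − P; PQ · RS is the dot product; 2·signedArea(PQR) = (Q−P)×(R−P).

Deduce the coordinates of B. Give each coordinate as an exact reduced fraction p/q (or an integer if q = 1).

1. B_x = 1  [AD ∥ BC ∩ DC ∥ AB]
2. B_y = 0  [AD ∥ BC ∩ DC ∥ AB]
   → B = (1, 0)

B = (1, 0)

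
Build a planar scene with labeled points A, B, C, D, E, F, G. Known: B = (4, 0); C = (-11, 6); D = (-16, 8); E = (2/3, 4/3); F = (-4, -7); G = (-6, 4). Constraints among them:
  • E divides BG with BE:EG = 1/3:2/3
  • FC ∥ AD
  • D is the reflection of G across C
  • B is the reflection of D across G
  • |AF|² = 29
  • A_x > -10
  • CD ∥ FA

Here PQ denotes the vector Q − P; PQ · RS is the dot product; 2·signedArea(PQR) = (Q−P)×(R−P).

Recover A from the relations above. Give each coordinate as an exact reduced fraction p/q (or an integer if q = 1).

1. A_x = -9  [FC ∥ AD ∩ CD ∥ FA]
2. A_y = -5  [FC ∥ AD ∩ CD ∥ FA]
   → A = (-9, -5)

A = (-9, -5)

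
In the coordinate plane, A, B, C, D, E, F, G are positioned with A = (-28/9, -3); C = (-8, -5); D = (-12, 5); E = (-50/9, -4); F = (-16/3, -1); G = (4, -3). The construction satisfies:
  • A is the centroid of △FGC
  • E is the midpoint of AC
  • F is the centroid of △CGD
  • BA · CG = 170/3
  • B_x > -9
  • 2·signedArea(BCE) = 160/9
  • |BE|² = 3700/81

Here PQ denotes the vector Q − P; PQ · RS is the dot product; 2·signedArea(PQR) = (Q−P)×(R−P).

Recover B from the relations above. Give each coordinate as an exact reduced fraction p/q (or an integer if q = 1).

B = (-26/3, 2)

1. B_x = -26/3  [2·signedArea(BCE) = 160/9 ∩ BA · CG = 170/3]
2. B_y = 2  [2·signedArea(BCE) = 160/9 ∩ BA · CG = 170/3]
   → B = (-26/3, 2)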